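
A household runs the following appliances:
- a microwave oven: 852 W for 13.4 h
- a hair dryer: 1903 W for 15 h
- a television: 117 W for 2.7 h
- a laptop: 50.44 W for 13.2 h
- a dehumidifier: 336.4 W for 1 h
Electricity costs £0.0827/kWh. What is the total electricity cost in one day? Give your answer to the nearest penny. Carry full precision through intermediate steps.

£3.41

microwave oven: 852 W × 13.4 h = 11,417 Wh = 11.42 kWh
hair dryer: 1903 W × 15 h = 28,545 Wh = 28.55 kWh
television: 117 W × 2.7 h = 316 Wh = 0.3159 kWh
laptop: 50.44 W × 13.2 h = 666 Wh = 0.6658 kWh
dehumidifier: 336.4 W × 1 h = 336 Wh = 0.3364 kWh
Total energy = 11.42 + 28.55 + 0.3159 + 0.6658 + 0.3364 = 41.28 kWh
Cost = 41.28 kWh × £0.0827 = £3.41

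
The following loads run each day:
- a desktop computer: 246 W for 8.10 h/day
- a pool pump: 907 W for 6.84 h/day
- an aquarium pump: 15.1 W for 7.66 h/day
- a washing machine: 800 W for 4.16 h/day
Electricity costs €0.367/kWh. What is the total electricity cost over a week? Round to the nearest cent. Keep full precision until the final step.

€29.90

desktop computer: 246 W × 8.10 h × 7 d = 13,948 Wh = 13.95 kWh
pool pump: 907 W × 6.84 h × 7 d = 43,427 Wh = 43.43 kWh
aquarium pump: 15.1 W × 7.66 h × 7 d = 810 Wh = 0.8097 kWh
washing machine: 800 W × 4.16 h × 7 d = 23,296 Wh = 23.3 kWh
Total energy = 13.95 + 43.43 + 0.8097 + 23.3 = 81.48 kWh
Cost = 81.48 kWh × €0.367 = €29.90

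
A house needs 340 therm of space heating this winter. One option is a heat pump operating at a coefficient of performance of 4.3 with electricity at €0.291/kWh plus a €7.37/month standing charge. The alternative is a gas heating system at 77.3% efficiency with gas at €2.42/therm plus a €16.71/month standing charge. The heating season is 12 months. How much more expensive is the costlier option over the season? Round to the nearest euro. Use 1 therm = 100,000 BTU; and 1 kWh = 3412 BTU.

Heat load = 340 therm × 100,000 = 34,000,000 BTU
Gas: input = 34,000,000 / 0.773 = 43,984,476 BTU = 439.8 therm → 439.8 × €2.42 = €1,064.42; + 12 × €16.71 standing = €1,264.94
Heat pump: 34,000,000 BTU / 3412 = 9,965 kWh heat; / 4.3 = 2,317 kWh in → × €0.291 = €674.36; + 12 × €7.37 standing = €762.80
Difference = |€1,264.94 − €762.80| = €502.14 ≈ €502

€502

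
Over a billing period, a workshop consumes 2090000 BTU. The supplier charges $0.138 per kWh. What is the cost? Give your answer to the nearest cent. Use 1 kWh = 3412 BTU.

$84.53

2090000 BTU × (0.00029308 kWh/BTU) = 612.5 kWh
Cost = 612.5 kWh × $0.138/kWh = $84.53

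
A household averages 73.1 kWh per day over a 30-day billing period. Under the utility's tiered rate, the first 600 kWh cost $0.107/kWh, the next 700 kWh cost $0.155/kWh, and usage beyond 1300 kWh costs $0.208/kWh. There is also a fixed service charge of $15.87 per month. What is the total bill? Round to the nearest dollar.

Usage = 73.1 kWh/day × 30 days = 2193 kWh
First 600 kWh × $0.107 = $64.20
Next 700 kWh × $0.155 = $108.50
Remaining 893 kWh × $0.208 = $185.74
Energy charge = $358.44; + service $15.87 = $374.31 ≈ $374

$374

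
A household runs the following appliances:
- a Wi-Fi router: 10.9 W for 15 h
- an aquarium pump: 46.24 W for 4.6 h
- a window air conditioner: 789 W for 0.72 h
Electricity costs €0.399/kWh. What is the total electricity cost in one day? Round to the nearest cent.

Wi-Fi router: 10.9 W × 15 h = 164 Wh = 0.1635 kWh
aquarium pump: 46.24 W × 4.6 h = 213 Wh = 0.2127 kWh
window air conditioner: 789 W × 0.72 h = 568 Wh = 0.5681 kWh
Total energy = 0.1635 + 0.2127 + 0.5681 = 0.9443 kWh
Cost = 0.9443 kWh × €0.399 = €0.38

€0.38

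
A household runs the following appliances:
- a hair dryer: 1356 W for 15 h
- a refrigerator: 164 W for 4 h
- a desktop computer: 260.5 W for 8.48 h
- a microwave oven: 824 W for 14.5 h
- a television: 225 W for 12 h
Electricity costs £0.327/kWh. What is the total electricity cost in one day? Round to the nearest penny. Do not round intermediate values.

£12.38

hair dryer: 1356 W × 15 h = 20,340 Wh = 20.34 kWh
refrigerator: 164 W × 4 h = 656 Wh = 0.656 kWh
desktop computer: 260.5 W × 8.48 h = 2,209 Wh = 2.209 kWh
microwave oven: 824 W × 14.5 h = 11,948 Wh = 11.95 kWh
television: 225 W × 12 h = 2,700 Wh = 2.7 kWh
Total energy = 20.34 + 0.656 + 2.209 + 11.95 + 2.7 = 37.85 kWh
Cost = 37.85 kWh × £0.327 = £12.38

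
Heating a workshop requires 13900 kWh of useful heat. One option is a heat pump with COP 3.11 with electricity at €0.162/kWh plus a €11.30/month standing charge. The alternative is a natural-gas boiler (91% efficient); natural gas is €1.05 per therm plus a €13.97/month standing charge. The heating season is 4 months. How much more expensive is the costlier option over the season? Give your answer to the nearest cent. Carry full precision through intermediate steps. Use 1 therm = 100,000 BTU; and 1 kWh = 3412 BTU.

Heat load = 13900 kWh × 3412 = 47,426,800 BTU
Gas: input = 47,426,800 / 0.910 = 52,117,363 BTU = 521.2 therm → 521.2 × €1.05 = €547.23; + 4 × €13.97 standing = €603.11
Heat pump: 47,426,800 BTU / 3412 = 13,900 kWh heat; / 3.11 = 4,469 kWh in → × €0.162 = €724.05; + 4 × €11.30 standing = €769.25
Difference = |€603.11 − €769.25| = €166.14

€166.14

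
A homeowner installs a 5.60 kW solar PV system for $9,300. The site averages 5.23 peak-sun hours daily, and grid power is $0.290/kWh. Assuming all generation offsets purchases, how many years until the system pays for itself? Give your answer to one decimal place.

3.0 years

Daily generation = 5.60 kW × 5.23 h = 29.29 kWh
Annual generation = 29.29 × 365 = 10690 kWh
Annual savings = 10690 × $0.290 = $3,100.13
Payback = $9,300 / $3,100.13 = 3 years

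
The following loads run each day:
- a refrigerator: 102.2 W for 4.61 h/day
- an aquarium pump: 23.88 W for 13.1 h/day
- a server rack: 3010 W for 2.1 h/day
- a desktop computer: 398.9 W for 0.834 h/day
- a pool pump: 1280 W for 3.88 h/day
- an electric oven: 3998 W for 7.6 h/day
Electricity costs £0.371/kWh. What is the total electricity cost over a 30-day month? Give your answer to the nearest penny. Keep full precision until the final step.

£476.24

refrigerator: 102.2 W × 4.61 h × 30 d = 14,134 Wh = 14.13 kWh
aquarium pump: 23.88 W × 13.1 h × 30 d = 9,385 Wh = 9.385 kWh
server rack: 3010 W × 2.1 h × 30 d = 189,630 Wh = 189.6 kWh
desktop computer: 398.9 W × 0.834 h × 30 d = 9,980 Wh = 9.98 kWh
pool pump: 1280 W × 3.88 h × 30 d = 148,992 Wh = 149 kWh
electric oven: 3998 W × 7.6 h × 30 d = 911,544 Wh = 911.5 kWh
Total energy = 14.13 + 9.385 + 189.6 + 9.98 + 149 + 911.5 = 1,284 kWh
Cost = 1,284 kWh × £0.371 = £476.24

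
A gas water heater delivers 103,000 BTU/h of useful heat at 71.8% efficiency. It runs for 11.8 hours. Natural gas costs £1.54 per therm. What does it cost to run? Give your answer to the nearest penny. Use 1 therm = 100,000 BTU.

£26.07

Heat delivered = 103,000 BTU/h × 11.8 h = 1,215,400 BTU
Gas input = 1,215,400 / 0.718 = 1,692,758 BTU
= 1,692,758 / 100,000 = 16.93 therm
Cost = 16.93 × £1.54/therm = £26.07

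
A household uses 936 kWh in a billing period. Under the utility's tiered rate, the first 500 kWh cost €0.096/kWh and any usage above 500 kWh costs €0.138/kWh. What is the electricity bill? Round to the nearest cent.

€108.17

First 500 kWh × €0.096 = €48.00
Remaining 436 kWh × €0.138 = €60.17
Total = €108.17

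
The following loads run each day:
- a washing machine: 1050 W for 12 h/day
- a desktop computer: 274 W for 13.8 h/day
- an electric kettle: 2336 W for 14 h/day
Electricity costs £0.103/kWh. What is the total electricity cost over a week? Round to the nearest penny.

£35.39

washing machine: 1050 W × 12 h × 7 d = 88,200 Wh = 88.2 kWh
desktop computer: 274 W × 13.8 h × 7 d = 26,468 Wh = 26.47 kWh
electric kettle: 2336 W × 14 h × 7 d = 228,928 Wh = 228.9 kWh
Total energy = 88.2 + 26.47 + 228.9 = 343.6 kWh
Cost = 343.6 kWh × £0.103 = £35.39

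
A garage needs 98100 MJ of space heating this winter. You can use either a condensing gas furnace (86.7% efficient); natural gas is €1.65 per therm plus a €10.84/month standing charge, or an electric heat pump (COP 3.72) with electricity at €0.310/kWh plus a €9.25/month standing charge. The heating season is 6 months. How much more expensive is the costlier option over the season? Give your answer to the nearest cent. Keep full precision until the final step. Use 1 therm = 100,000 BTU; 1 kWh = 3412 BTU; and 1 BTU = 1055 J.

€491.88

Heat load = 98100 MJ = 98,100,000,000 J / 1055 = 92,985,782 BTU
Gas: input = 92,985,782 / 0.867 = 107,250,037 BTU = 1,073 therm → 1,073 × €1.65 = €1,769.63; + 6 × €10.84 standing = €1,834.67
Heat pump: 92,985,782 BTU / 3412 = 27,250 kWh heat; / 3.72 = 7,326 kWh in → × €0.310 = €2,271.05; + 6 × €9.25 standing = €2,326.55
Difference = |€1,834.67 − €2,326.55| = €491.88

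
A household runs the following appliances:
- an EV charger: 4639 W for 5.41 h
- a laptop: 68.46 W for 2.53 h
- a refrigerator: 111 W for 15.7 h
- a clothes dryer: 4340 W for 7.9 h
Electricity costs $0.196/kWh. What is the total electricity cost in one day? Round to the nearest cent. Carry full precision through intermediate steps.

$12.01

EV charger: 4639 W × 5.41 h = 25,097 Wh = 25.1 kWh
laptop: 68.46 W × 2.53 h = 173 Wh = 0.1732 kWh
refrigerator: 111 W × 15.7 h = 1,743 Wh = 1.743 kWh
clothes dryer: 4340 W × 7.9 h = 34,286 Wh = 34.29 kWh
Total energy = 25.1 + 0.1732 + 1.743 + 34.29 = 61.3 kWh
Cost = 61.3 kWh × $0.196 = $12.01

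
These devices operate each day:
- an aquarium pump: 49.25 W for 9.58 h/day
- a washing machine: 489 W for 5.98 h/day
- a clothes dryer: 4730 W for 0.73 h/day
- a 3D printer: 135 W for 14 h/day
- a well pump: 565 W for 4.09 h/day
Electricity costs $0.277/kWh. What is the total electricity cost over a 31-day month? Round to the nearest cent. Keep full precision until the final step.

$94.88

aquarium pump: 49.25 W × 9.58 h × 31 d = 14,626 Wh = 14.63 kWh
washing machine: 489 W × 5.98 h × 31 d = 90,651 Wh = 90.65 kWh
clothes dryer: 4730 W × 0.73 h × 31 d = 107,040 Wh = 107 kWh
3D printer: 135 W × 14 h × 31 d = 58,590 Wh = 58.59 kWh
well pump: 565 W × 4.09 h × 31 d = 71,636 Wh = 71.64 kWh
Total energy = 14.63 + 90.65 + 107 + 58.59 + 71.64 = 342.5 kWh
Cost = 342.5 kWh × $0.277 = $94.88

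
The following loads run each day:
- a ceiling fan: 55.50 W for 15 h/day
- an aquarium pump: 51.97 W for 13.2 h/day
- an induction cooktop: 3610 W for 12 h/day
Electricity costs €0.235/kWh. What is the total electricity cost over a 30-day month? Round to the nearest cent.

€316.11

ceiling fan: 55.50 W × 15 h × 30 d = 24,975 Wh = 24.98 kWh
aquarium pump: 51.97 W × 13.2 h × 30 d = 20,580 Wh = 20.58 kWh
induction cooktop: 3610 W × 12 h × 30 d = 1,299,600 Wh = 1,300 kWh
Total energy = 24.98 + 20.58 + 1,300 = 1,345 kWh
Cost = 1,345 kWh × €0.235 = €316.11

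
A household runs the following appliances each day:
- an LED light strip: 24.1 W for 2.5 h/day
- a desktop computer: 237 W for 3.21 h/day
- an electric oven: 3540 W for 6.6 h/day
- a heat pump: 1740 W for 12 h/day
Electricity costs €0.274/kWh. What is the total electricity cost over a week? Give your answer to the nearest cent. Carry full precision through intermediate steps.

LED light strip: 24.1 W × 2.5 h × 7 d = 422 Wh = 0.4218 kWh
desktop computer: 237 W × 3.21 h × 7 d = 5,325 Wh = 5.325 kWh
electric oven: 3540 W × 6.6 h × 7 d = 163,548 Wh = 163.5 kWh
heat pump: 1740 W × 12 h × 7 d = 146,160 Wh = 146.2 kWh
Total energy = 0.4218 + 5.325 + 163.5 + 146.2 = 315.5 kWh
Cost = 315.5 kWh × €0.274 = €86.43

€86.43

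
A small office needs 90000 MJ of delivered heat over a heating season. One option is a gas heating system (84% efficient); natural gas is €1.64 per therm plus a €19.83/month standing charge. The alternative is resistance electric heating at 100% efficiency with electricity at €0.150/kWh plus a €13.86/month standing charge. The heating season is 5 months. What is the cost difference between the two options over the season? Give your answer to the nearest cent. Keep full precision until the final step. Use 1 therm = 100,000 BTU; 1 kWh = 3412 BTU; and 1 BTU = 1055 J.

Heat load = 90000 MJ = 90,000,000,000 J / 1055 = 85,308,057 BTU
Gas: input = 85,308,057 / 0.84 = 101,557,211 BTU = 1,016 therm → 1,016 × €1.64 = €1,665.54; + 5 × €19.83 standing = €1,764.69
Electric: 85,308,057 BTU / 3412 = 25,000 kWh → × €0.150 = €3,750.35; + 5 × €13.86 standing = €3,819.65
Difference = |€1,764.69 − €3,819.65| = €2,054.97

€2054.97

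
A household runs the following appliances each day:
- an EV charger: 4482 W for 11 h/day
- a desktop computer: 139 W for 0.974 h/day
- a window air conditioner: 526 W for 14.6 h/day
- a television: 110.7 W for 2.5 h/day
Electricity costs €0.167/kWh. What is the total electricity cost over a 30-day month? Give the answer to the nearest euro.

€288

EV charger: 4482 W × 11 h × 30 d = 1,479,060 Wh = 1,479 kWh
desktop computer: 139 W × 0.974 h × 30 d = 4,062 Wh = 4.062 kWh
window air conditioner: 526 W × 14.6 h × 30 d = 230,388 Wh = 230.4 kWh
television: 110.7 W × 2.5 h × 30 d = 8,302 Wh = 8.303 kWh
Total energy = 1,479 + 4.062 + 230.4 + 8.303 = 1,722 kWh
Cost = 1,722 kWh × €0.167 = €287.54 ≈ €288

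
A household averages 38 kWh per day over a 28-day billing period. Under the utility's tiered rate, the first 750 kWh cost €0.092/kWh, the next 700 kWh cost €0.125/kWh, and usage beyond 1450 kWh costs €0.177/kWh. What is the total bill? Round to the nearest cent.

Usage = 38 kWh/day × 28 days = 1064 kWh
First 750 kWh × €0.092 = €69.00
Next 314 kWh × €0.125 = €39.25
Remaining tier: 0 kWh (not reached)
Total = €108.25

€108.25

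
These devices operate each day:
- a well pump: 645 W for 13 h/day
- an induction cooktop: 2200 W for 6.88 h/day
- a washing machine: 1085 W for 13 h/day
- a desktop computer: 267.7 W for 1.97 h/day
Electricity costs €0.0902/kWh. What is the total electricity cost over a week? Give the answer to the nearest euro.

well pump: 645 W × 13 h × 7 d = 58,695 Wh = 58.7 kWh
induction cooktop: 2200 W × 6.88 h × 7 d = 105,952 Wh = 106 kWh
washing machine: 1085 W × 13 h × 7 d = 98,735 Wh = 98.73 kWh
desktop computer: 267.7 W × 1.97 h × 7 d = 3,692 Wh = 3.692 kWh
Total energy = 58.7 + 106 + 98.73 + 3.692 = 267.1 kWh
Cost = 267.1 kWh × €0.0902 = €24.09 ≈ €24

€24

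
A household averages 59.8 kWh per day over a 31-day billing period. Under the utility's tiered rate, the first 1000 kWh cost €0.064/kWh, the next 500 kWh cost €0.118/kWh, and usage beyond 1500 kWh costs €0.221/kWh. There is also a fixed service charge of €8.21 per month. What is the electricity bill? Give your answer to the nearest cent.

€209.40

Usage = 59.8 kWh/day × 31 days = 1853.8 kWh
First 1000 kWh × €0.064 = €64.00
Next 500 kWh × €0.118 = €59.00
Remaining 353.8 kWh × €0.221 = €78.19
Energy charge = €201.19; + service €8.21 = €209.40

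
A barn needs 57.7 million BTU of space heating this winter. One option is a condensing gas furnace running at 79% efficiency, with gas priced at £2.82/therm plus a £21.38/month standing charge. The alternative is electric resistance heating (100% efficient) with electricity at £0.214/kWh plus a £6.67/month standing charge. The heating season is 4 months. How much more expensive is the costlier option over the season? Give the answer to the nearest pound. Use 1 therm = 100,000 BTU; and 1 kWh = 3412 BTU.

Heat load = 57.7 × 10⁶ BTU = 57,700,000 BTU
Gas: input = 57,700,000 / 0.79 = 73,037,975 BTU = 730.4 therm → 730.4 × £2.82 = £2,059.67; + 4 × £21.38 standing = £2,145.19
Electric: 57,700,000 BTU / 3412 = 16,910 kWh → × £0.214 = £3,618.93; + 4 × £6.67 standing = £3,645.61
Difference = |£2,145.19 − £3,645.61| = £1,500.42 ≈ £1500

£1500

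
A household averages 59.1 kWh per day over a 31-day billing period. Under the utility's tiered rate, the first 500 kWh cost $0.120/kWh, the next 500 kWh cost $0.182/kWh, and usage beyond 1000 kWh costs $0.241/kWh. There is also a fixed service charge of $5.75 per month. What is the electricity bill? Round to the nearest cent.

Usage = 59.1 kWh/day × 31 days = 1832.1 kWh
First 500 kWh × $0.120 = $60.00
Next 500 kWh × $0.182 = $91.00
Remaining 832.1 kWh × $0.241 = $200.54
Energy charge = $351.54; + service $5.75 = $357.29

$357.29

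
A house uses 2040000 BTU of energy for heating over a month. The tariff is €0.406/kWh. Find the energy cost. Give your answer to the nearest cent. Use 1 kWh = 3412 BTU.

2040000 BTU × (0.00029308 kWh/BTU) = 597.9 kWh
Cost = 597.9 kWh × €0.406/kWh = €242.74

€242.74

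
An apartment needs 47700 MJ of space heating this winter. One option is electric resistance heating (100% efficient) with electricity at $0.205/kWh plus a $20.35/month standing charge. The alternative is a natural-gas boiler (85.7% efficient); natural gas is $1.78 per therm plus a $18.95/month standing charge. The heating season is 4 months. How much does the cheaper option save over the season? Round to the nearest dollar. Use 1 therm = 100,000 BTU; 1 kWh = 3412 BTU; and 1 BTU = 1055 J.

Heat load = 47700 MJ = 47,700,000,000 J / 1055 = 45,213,270 BTU
Gas: input = 45,213,270 / 0.857 = 52,757,608 BTU = 527.6 therm → 527.6 × $1.78 = $939.09; + 4 × $18.95 standing = $1,014.89
Electric: 45,213,270 BTU / 3412 = 13,250 kWh → × $0.205 = $2,716.51; + 4 × $20.35 standing = $2,797.91
Difference = |$1,014.89 − $2,797.91| = $1,783.02 ≈ $1783

$1783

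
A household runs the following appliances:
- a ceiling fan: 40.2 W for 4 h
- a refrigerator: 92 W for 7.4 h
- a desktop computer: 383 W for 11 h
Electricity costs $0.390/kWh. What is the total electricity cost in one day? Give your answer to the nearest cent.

ceiling fan: 40.2 W × 4 h = 161 Wh = 0.1608 kWh
refrigerator: 92 W × 7.4 h = 681 Wh = 0.6808 kWh
desktop computer: 383 W × 11 h = 4,213 Wh = 4.213 kWh
Total energy = 0.1608 + 0.6808 + 4.213 = 5.055 kWh
Cost = 5.055 kWh × $0.390 = $1.97

$1.97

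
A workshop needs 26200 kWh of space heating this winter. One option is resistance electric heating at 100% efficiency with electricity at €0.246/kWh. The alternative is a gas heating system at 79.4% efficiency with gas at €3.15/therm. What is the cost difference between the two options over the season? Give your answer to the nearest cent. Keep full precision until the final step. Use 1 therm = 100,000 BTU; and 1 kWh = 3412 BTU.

€2898.70

Heat load = 26200 kWh × 3412 = 89,394,400 BTU
Gas: input = 89,394,400 / 0.794 = 112,587,406 BTU = 1,126 therm → 1,126 × €3.15 = €3,546.50
Electric: 89,394,400 BTU / 3412 = 26,200 kWh → × €0.246 = €6,445.20
Difference = |€3,546.50 − €6,445.20| = €2,898.70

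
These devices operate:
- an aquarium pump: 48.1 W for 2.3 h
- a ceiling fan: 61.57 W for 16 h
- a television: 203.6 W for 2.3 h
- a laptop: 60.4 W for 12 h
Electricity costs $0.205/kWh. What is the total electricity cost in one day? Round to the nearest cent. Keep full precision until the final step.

$0.47

aquarium pump: 48.1 W × 2.3 h = 111 Wh = 0.1106 kWh
ceiling fan: 61.57 W × 16 h = 985 Wh = 0.9851 kWh
television: 203.6 W × 2.3 h = 468 Wh = 0.4683 kWh
laptop: 60.4 W × 12 h = 725 Wh = 0.7248 kWh
Total energy = 0.1106 + 0.9851 + 0.4683 + 0.7248 = 2.289 kWh
Cost = 2.289 kWh × $0.205 = $0.47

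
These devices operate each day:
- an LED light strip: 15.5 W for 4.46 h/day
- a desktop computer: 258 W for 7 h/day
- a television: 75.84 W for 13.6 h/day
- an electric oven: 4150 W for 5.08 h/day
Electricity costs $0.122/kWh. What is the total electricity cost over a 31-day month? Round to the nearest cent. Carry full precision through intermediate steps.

$90.72

LED light strip: 15.5 W × 4.46 h × 31 d = 2,143 Wh = 2.143 kWh
desktop computer: 258 W × 7 h × 31 d = 55,986 Wh = 55.99 kWh
television: 75.84 W × 13.6 h × 31 d = 31,974 Wh = 31.97 kWh
electric oven: 4150 W × 5.08 h × 31 d = 653,542 Wh = 653.5 kWh
Total energy = 2.143 + 55.99 + 31.97 + 653.5 = 743.6 kWh
Cost = 743.6 kWh × $0.122 = $90.72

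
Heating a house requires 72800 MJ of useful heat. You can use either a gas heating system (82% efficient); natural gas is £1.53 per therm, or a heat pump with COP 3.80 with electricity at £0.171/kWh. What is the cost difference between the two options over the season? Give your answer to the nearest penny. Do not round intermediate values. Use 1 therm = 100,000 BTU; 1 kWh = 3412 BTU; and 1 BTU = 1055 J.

Heat load = 72800 MJ = 72,800,000,000 J / 1055 = 69,004,739 BTU
Gas: input = 69,004,739 / 0.82 = 84,152,121 BTU = 841.5 therm → 841.5 × £1.53 = £1,287.53
Heat pump: 69,004,739 BTU / 3412 = 20,220 kWh heat; / 3.80 = 5,322 kWh in → × £0.171 = £910.09
Difference = |£1,287.53 − £910.09| = £377.44

£377.44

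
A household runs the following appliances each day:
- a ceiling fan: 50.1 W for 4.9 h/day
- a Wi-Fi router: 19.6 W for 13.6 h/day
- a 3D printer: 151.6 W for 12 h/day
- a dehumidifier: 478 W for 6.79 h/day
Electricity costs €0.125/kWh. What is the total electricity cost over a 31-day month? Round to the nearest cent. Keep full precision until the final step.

€21.61

ceiling fan: 50.1 W × 4.9 h × 31 d = 7,610 Wh = 7.61 kWh
Wi-Fi router: 19.6 W × 13.6 h × 31 d = 8,263 Wh = 8.263 kWh
3D printer: 151.6 W × 12 h × 31 d = 56,395 Wh = 56.4 kWh
dehumidifier: 478 W × 6.79 h × 31 d = 100,614 Wh = 100.6 kWh
Total energy = 7.61 + 8.263 + 56.4 + 100.6 = 172.9 kWh
Cost = 172.9 kWh × €0.125 = €21.61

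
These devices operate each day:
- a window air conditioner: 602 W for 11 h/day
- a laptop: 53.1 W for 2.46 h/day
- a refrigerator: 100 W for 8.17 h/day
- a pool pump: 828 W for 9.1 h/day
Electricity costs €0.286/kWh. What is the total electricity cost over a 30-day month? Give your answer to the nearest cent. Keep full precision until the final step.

window air conditioner: 602 W × 11 h × 30 d = 198,660 Wh = 198.7 kWh
laptop: 53.1 W × 2.46 h × 30 d = 3,919 Wh = 3.919 kWh
refrigerator: 100 W × 8.17 h × 30 d = 24,510 Wh = 24.51 kWh
pool pump: 828 W × 9.1 h × 30 d = 226,044 Wh = 226 kWh
Total energy = 198.7 + 3.919 + 24.51 + 226 = 453.1 kWh
Cost = 453.1 kWh × €0.286 = €129.60

€129.60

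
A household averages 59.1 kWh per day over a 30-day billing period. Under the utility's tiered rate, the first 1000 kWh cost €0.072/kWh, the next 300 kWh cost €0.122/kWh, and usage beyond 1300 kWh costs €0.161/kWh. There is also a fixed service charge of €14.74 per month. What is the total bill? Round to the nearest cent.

Usage = 59.1 kWh/day × 30 days = 1773 kWh
First 1000 kWh × €0.072 = €72.00
Next 300 kWh × €0.122 = €36.60
Remaining 473 kWh × €0.161 = €76.15
Energy charge = €184.75; + service €14.74 = €199.49

€199.49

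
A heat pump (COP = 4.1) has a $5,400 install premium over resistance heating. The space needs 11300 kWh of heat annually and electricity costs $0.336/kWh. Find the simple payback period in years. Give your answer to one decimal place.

Resistance: 11300 kWh × $0.336 = $3,796.80/yr
Heat pump: 11300 / 4.1 = 2756 kWh in → × $0.336 = $926.05/yr
Annual savings = $2,870.75
Payback = $5,400 / $2,870.75 = 1.88 years

1.9 years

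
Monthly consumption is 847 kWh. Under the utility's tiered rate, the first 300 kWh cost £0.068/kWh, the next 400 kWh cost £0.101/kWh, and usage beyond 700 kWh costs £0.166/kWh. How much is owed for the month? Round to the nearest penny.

£85.20

First 300 kWh × £0.068 = £20.40
Next 400 kWh × £0.101 = £40.40
Remaining 147 kWh × £0.166 = £24.40
Total = £85.20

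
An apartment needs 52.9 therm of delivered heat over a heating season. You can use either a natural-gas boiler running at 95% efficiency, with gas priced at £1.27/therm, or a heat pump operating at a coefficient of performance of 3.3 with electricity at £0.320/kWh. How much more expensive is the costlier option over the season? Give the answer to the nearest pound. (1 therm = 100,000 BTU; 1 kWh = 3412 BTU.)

£80

Heat load = 52.9 therm × 100,000 = 5,290,000 BTU
Gas: input = 5,290,000 / 0.95 = 5,568,421 BTU = 55.68 therm → 55.68 × £1.27 = £70.72
Heat pump: 5,290,000 BTU / 3412 = 1,550 kWh heat; / 3.3 = 469.8 kWh in → × £0.320 = £150.34
Difference = |£70.72 − £150.34| = £79.62 ≈ £80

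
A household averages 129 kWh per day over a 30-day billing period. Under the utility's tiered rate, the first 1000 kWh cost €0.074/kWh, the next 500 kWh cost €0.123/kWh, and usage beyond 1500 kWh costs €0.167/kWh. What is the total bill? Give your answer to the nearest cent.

€531.29

Usage = 129 kWh/day × 30 days = 3870 kWh
First 1000 kWh × €0.074 = €74.00
Next 500 kWh × €0.123 = €61.50
Remaining 2370 kWh × €0.167 = €395.79
Total = €531.29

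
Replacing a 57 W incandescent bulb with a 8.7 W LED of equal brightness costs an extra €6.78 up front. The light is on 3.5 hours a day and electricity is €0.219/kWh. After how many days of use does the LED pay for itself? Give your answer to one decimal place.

Power saved = 57 − 8.7 = 48.3 W
Daily energy saved = 48.3 W × 3.5 h = 169 Wh = 0.16905 kWh
Daily savings = 0.16905 × €0.219 = €0.0370
Payback = €6.78 / €0.0370 per day = 183.1 days

183.1 days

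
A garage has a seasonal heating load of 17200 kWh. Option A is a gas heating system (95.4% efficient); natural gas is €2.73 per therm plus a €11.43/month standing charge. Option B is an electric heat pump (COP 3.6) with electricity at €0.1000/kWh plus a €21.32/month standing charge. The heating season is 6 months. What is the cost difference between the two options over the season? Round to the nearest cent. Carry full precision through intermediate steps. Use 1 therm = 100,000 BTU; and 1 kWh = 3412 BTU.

€1142.27

Heat load = 17200 kWh × 3412 = 58,686,400 BTU
Gas: input = 58,686,400 / 0.954 = 61,516,143 BTU = 615.2 therm → 615.2 × €2.73 = €1,679.39; + 6 × €11.43 standing = €1,747.97
Heat pump: 58,686,400 BTU / 3412 = 17,200 kWh heat; / 3.6 = 4,778 kWh in → × €0.1000 = €477.78; + 6 × €21.32 standing = €605.70
Difference = |€1,747.97 − €605.70| = €1,142.27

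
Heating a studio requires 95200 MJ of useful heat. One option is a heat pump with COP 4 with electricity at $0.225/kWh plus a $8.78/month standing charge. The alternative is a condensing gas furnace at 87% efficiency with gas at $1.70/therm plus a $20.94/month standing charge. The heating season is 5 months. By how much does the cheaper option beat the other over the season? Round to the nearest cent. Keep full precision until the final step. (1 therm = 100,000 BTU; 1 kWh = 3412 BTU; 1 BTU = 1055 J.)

$336.41

Heat load = 95200 MJ = 95,200,000,000 J / 1055 = 90,236,967 BTU
Gas: input = 90,236,967 / 0.87 = 103,720,652 BTU = 1,037 therm → 1,037 × $1.70 = $1,763.25; + 5 × $20.94 standing = $1,867.95
Heat pump: 90,236,967 BTU / 3412 = 26,450 kWh heat; / 4 = 6,612 kWh in → × $0.225 = $1,487.64; + 5 × $8.78 standing = $1,531.54
Difference = |$1,867.95 − $1,531.54| = $336.41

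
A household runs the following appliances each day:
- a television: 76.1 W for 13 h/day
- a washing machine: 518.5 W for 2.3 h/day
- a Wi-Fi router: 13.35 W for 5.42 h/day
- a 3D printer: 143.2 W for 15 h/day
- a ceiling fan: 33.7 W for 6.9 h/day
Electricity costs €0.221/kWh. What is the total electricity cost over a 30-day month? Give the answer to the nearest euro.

television: 76.1 W × 13 h × 30 d = 29,679 Wh = 29.68 kWh
washing machine: 518.5 W × 2.3 h × 30 d = 35,776 Wh = 35.78 kWh
Wi-Fi router: 13.35 W × 5.42 h × 30 d = 2,171 Wh = 2.171 kWh
3D printer: 143.2 W × 15 h × 30 d = 64,440 Wh = 64.44 kWh
ceiling fan: 33.7 W × 6.9 h × 30 d = 6,976 Wh = 6.976 kWh
Total energy = 29.68 + 35.78 + 2.171 + 64.44 + 6.976 = 139 kWh
Cost = 139 kWh × €0.221 = €30.73 ≈ €31

€31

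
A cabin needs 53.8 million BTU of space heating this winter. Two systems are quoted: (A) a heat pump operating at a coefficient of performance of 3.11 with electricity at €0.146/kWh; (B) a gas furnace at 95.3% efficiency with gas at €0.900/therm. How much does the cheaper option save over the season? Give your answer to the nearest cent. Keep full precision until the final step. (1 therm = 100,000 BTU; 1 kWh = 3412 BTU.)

Heat load = 53.8 × 10⁶ BTU = 53,800,000 BTU
Gas: input = 53,800,000 / 0.953 = 56,453,305 BTU = 564.5 therm → 564.5 × €0.900 = €508.08
Heat pump: 53,800,000 BTU / 3412 = 15,770 kWh heat; / 3.11 = 5,070 kWh in → × €0.146 = €740.23
Difference = |€508.08 − €740.23| = €232.15

€232.15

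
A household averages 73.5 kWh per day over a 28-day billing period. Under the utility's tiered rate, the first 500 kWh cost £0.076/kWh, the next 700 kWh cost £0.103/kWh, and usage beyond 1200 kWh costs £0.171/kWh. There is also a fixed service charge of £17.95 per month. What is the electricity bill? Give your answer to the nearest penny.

£274.77

Usage = 73.5 kWh/day × 28 days = 2058 kWh
First 500 kWh × £0.076 = £38.00
Next 700 kWh × £0.103 = £72.10
Remaining 858 kWh × £0.171 = £146.72
Energy charge = £256.82; + service £17.95 = £274.77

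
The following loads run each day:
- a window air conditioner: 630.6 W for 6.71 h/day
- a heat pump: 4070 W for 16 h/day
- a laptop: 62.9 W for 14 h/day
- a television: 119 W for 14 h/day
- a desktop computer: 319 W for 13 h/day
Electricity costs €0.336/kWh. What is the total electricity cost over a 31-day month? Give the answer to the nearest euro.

€792

window air conditioner: 630.6 W × 6.71 h × 31 d = 131,171 Wh = 131.2 kWh
heat pump: 4070 W × 16 h × 31 d = 2,018,720 Wh = 2,019 kWh
laptop: 62.9 W × 14 h × 31 d = 27,299 Wh = 27.3 kWh
television: 119 W × 14 h × 31 d = 51,646 Wh = 51.65 kWh
desktop computer: 319 W × 13 h × 31 d = 128,557 Wh = 128.6 kWh
Total energy = 131.2 + 2,019 + 27.3 + 51.65 + 128.6 = 2,357 kWh
Cost = 2,357 kWh × €0.336 = €792.08 ≈ €792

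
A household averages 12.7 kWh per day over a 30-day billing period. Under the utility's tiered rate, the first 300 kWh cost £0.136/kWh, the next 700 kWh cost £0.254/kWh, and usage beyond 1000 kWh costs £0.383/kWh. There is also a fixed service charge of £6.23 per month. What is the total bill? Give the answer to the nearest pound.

£68

Usage = 12.7 kWh/day × 30 days = 381 kWh
First 300 kWh × £0.136 = £40.80
Next 81 kWh × £0.254 = £20.57
Remaining tier: 0 kWh (not reached)
Energy charge = £61.37; + service £6.23 = £67.60 ≈ £68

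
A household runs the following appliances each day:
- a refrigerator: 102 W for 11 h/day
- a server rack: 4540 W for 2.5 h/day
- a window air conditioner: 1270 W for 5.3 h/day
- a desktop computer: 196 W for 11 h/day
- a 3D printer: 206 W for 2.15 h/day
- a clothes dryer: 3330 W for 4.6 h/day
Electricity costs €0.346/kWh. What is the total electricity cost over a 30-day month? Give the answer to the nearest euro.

€385

refrigerator: 102 W × 11 h × 30 d = 33,660 Wh = 33.66 kWh
server rack: 4540 W × 2.5 h × 30 d = 340,500 Wh = 340.5 kWh
window air conditioner: 1270 W × 5.3 h × 30 d = 201,930 Wh = 201.9 kWh
desktop computer: 196 W × 11 h × 30 d = 64,680 Wh = 64.68 kWh
3D printer: 206 W × 2.15 h × 30 d = 13,287 Wh = 13.29 kWh
clothes dryer: 3330 W × 4.6 h × 30 d = 459,540 Wh = 459.5 kWh
Total energy = 33.66 + 340.5 + 201.9 + 64.68 + 13.29 + 459.5 = 1,114 kWh
Cost = 1,114 kWh × €0.346 = €385.30 ≈ €385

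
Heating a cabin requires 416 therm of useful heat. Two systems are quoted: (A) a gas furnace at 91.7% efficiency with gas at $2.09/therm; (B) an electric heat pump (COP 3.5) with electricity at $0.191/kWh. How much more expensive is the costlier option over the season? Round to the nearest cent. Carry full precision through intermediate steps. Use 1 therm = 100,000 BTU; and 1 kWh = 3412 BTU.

$282.79

Heat load = 416 therm × 100,000 = 41,600,000 BTU
Gas: input = 41,600,000 / 0.917 = 45,365,322 BTU = 453.7 therm → 453.7 × $2.09 = $948.14
Heat pump: 41,600,000 BTU / 3412 = 12,190 kWh heat; / 3.5 = 3,484 kWh in → × $0.191 = $665.35
Difference = |$948.14 − $665.35| = $282.79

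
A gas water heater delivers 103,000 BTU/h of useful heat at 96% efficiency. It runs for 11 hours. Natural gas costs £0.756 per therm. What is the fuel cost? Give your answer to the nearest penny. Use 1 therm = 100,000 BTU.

£8.92

Heat delivered = 103,000 BTU/h × 11 h = 1,133,000 BTU
Gas input = 1,133,000 / 0.96 = 1,180,208 BTU
= 1,180,208 / 100,000 = 11.8 therm
Cost = 11.8 × £0.756/therm = £8.92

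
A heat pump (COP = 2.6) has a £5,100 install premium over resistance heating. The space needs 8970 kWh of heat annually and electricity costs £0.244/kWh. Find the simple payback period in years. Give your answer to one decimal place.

3.8 years

Resistance: 8970 kWh × £0.244 = £2,188.68/yr
Heat pump: 8970 / 2.6 = 3450 kWh in → × £0.244 = £841.80/yr
Annual savings = £1,346.88
Payback = £5,100 / £1,346.88 = 3.79 years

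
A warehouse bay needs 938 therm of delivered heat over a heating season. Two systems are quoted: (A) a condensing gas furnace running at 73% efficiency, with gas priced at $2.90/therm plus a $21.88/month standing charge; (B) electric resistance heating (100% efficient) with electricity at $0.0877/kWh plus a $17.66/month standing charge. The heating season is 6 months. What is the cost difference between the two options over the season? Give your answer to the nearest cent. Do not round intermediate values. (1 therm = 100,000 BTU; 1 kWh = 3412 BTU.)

$1340.64

Heat load = 938 therm × 100,000 = 93,800,000 BTU
Gas: input = 93,800,000 / 0.73 = 128,493,151 BTU = 1,285 therm → 1,285 × $2.90 = $3,726.30; + 6 × $21.88 standing = $3,857.58
Electric: 93,800,000 BTU / 3412 = 27,490 kWh → × $0.0877 = $2,410.98; + 6 × $17.66 standing = $2,516.94
Difference = |$3,857.58 − $2,516.94| = $1,340.64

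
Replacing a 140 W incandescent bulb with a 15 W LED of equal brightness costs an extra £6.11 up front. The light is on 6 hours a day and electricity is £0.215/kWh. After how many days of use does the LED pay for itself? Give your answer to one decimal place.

Power saved = 140 − 15 = 125 W
Daily energy saved = 125 W × 6 h = 750 Wh = 0.75 kWh
Daily savings = 0.75 × £0.215 = £0.1613
Payback = £6.11 / £0.1613 per day = 37.89 days

37.9 days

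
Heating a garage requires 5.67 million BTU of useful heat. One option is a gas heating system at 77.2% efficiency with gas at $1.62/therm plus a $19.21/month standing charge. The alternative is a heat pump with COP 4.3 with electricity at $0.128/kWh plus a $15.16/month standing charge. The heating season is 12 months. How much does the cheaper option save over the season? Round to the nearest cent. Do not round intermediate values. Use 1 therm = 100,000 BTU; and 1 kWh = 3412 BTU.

Heat load = 5.67 × 10⁶ BTU = 5,670,000 BTU
Gas: input = 5,670,000 / 0.772 = 7,344,560 BTU = 73.45 therm → 73.45 × $1.62 = $118.98; + 12 × $19.21 standing = $349.50
Heat pump: 5,670,000 BTU / 3412 = 1,662 kWh heat; / 4.3 = 386.5 kWh in → × $0.128 = $49.47; + 12 × $15.16 standing = $231.39
Difference = |$349.50 − $231.39| = $118.11

$118.11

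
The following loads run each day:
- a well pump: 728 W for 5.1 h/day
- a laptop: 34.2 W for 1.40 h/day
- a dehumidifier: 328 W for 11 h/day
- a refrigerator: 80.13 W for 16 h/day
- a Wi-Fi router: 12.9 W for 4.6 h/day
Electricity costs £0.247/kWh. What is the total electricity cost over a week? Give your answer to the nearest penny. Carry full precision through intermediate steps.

well pump: 728 W × 5.1 h × 7 d = 25,990 Wh = 25.99 kWh
laptop: 34.2 W × 1.40 h × 7 d = 335 Wh = 0.3352 kWh
dehumidifier: 328 W × 11 h × 7 d = 25,256 Wh = 25.26 kWh
refrigerator: 80.13 W × 16 h × 7 d = 8,975 Wh = 8.975 kWh
Wi-Fi router: 12.9 W × 4.6 h × 7 d = 415 Wh = 0.4154 kWh
Total energy = 25.99 + 0.3352 + 25.26 + 8.975 + 0.4154 = 60.97 kWh
Cost = 60.97 kWh × £0.247 = £15.06

£15.06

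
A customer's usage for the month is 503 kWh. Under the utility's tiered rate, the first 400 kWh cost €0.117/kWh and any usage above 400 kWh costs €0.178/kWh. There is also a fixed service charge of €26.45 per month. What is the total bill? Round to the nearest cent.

First 400 kWh × €0.117 = €46.80
Remaining 103 kWh × €0.178 = €18.33
Energy charge = €65.13; + service €26.45 = €91.58

€91.58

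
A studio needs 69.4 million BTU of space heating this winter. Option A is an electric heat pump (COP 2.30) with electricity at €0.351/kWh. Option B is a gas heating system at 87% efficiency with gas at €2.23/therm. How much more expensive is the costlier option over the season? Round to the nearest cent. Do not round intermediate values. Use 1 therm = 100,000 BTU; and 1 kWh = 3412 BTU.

€1325.18

Heat load = 69.4 × 10⁶ BTU = 69,400,000 BTU
Gas: input = 69,400,000 / 0.87 = 79,770,115 BTU = 797.7 therm → 797.7 × €2.23 = €1,778.87
Heat pump: 69,400,000 BTU / 3412 = 20,340 kWh heat; / 2.30 = 8,843 kWh in → × €0.351 = €3,104.06
Difference = |€1,778.87 − €3,104.06| = €1,325.18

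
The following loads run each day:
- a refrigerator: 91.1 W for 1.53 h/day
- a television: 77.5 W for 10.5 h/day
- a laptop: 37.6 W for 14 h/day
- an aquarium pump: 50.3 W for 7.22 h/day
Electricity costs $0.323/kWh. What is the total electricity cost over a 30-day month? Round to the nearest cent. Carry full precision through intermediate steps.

refrigerator: 91.1 W × 1.53 h × 30 d = 4,181 Wh = 4.181 kWh
television: 77.5 W × 10.5 h × 30 d = 24,412 Wh = 24.41 kWh
laptop: 37.6 W × 14 h × 30 d = 15,792 Wh = 15.79 kWh
aquarium pump: 50.3 W × 7.22 h × 30 d = 10,895 Wh = 10.89 kWh
Total energy = 4.181 + 24.41 + 15.79 + 10.89 = 55.28 kWh
Cost = 55.28 kWh × $0.323 = $17.86

$17.86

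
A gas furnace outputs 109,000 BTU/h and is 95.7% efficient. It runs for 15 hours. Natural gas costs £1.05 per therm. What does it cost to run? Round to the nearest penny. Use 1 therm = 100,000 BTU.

£17.94

Heat delivered = 109,000 BTU/h × 15 h = 1,635,000 BTU
Gas input = 1,635,000 / 0.957 = 1,708,464 BTU
= 1,708,464 / 100,000 = 17.08 therm
Cost = 17.08 × £1.05/therm = £17.94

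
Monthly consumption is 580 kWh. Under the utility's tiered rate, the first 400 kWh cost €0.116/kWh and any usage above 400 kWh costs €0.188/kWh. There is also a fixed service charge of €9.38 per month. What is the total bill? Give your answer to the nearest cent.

First 400 kWh × €0.116 = €46.40
Remaining 180 kWh × €0.188 = €33.84
Energy charge = €80.24; + service €9.38 = €89.62

€89.62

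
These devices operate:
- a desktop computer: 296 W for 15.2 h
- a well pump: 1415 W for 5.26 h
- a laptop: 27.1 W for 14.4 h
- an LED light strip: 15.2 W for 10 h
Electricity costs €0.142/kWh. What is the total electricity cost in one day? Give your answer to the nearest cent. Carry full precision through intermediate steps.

desktop computer: 296 W × 15.2 h = 4,499 Wh = 4.499 kWh
well pump: 1415 W × 5.26 h = 7,443 Wh = 7.443 kWh
laptop: 27.1 W × 14.4 h = 390 Wh = 0.3902 kWh
LED light strip: 15.2 W × 10 h = 152 Wh = 0.152 kWh
Total energy = 4.499 + 7.443 + 0.3902 + 0.152 = 12.48 kWh
Cost = 12.48 kWh × €0.142 = €1.77

€1.77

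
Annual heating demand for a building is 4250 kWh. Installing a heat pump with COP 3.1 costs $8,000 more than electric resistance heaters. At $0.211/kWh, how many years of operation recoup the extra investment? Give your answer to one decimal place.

Resistance: 4250 kWh × $0.211 = $896.75/yr
Heat pump: 4250 / 3.1 = 1371 kWh in → × $0.211 = $289.27/yr
Annual savings = $607.48
Payback = $8,000 / $607.48 = 13.2 years

13.2 years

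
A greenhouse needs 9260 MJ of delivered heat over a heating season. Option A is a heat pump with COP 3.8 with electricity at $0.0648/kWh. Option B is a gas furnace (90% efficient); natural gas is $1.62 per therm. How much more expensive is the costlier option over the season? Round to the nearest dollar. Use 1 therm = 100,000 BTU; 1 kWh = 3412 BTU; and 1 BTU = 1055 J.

Heat load = 9260 MJ = 9,260,000,000 J / 1055 = 8,777,251 BTU
Gas: input = 8,777,251 / 0.90 = 9,752,501 BTU = 97.53 therm → 97.53 × $1.62 = $157.99
Heat pump: 8,777,251 BTU / 3412 = 2,572 kWh heat; / 3.8 = 677 kWh in → × $0.0648 = $43.87
Difference = |$157.99 − $43.87| = $114.12 ≈ $114

$114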